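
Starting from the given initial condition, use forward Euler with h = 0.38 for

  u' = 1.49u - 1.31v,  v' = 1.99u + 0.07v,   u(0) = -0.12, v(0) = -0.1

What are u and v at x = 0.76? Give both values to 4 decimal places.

Euler on (u,v): u_{n+1} = u_n + h·u', v_{n+1} = v_n + h·v'.
0.000000: (-0.120000, -0.100000); f=(-0.047800, -0.245800) → (-0.138164, -0.193404)
0.380000: (-0.138164, -0.193404); f=(0.047495, -0.288485) → (-0.120116, -0.303028)
(u(0.76), v(0.76)) ≈ (-0.1201, -0.3030)

-0.1201, -0.3030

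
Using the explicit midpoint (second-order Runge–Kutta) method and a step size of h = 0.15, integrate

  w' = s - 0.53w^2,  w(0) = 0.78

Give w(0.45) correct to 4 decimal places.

0.7496

Midpoint: k1 = f(s_n, w_n); k2 = f(s_n + h/2, w_n + (h/2)·k1); w_{n+1} = w_n + h·k2.
s=0.000000, w=0.780000:
  k1 = f(0.000000, 0.780000) = -0.322452
  k2 = f(0.075000, 0.755816) = -0.227767
  w ← 0.780000 + 0.15·(-0.227767) = 0.745835
s=0.150000, w=0.745835:
  k1 = f(0.150000, 0.745835) = -0.144823
  k2 = f(0.225000, 0.734973) = -0.061298
  w ← 0.745835 + 0.15·(-0.061298) = 0.736640
s=0.300000, w=0.736640:
  k1 = f(0.300000, 0.736640) = 0.012401
  k2 = f(0.375000, 0.737570) = 0.086675
  w ← 0.736640 + 0.15·0.086675 = 0.749641
w(0.45) ≈ 0.7496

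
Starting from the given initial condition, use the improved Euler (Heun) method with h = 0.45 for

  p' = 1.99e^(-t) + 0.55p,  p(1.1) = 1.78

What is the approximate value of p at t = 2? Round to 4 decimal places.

3.4461

Heun: k1 = f(t_n, p_n); k2 = f(t_n + h, p_n + h·k1); p_{n+1} = p_n + (h/2)·(k1 + k2).
t=1.100000, p=1.780000:
  k1 = f(1.100000, 1.780000) = 1.641413
  k2 = f(1.550000, 2.518636) = 1.807623
  p ← 1.780000 + (0.45/2)·(1.641413 + 1.807623) = 2.556033
t=1.550000, p=2.556033:
  k1 = f(1.550000, 2.556033) = 1.828192
  k2 = f(2.000000, 3.378720) = 2.127613
  p ← 2.556033 + (0.45/2)·(1.828192 + 2.127613) = 3.446089
p(2) ≈ 3.4461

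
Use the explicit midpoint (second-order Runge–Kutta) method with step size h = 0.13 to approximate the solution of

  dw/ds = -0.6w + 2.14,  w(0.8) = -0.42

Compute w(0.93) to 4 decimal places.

-0.1212

Midpoint: k1 = f(s_n, w_n); k2 = f(s_n + h/2, w_n + (h/2)·k1); w_{n+1} = w_n + h·k2.
s=0.800000, w=-0.420000:
  k1 = f(0.800000, -0.420000) = 2.392000
  k2 = f(0.865000, -0.264520) = 2.298712
  w ← -0.420000 + 0.13·2.298712 = -0.121167
w(0.93) ≈ -0.1212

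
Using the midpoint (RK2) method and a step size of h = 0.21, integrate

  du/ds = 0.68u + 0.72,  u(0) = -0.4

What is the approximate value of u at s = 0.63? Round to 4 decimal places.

Midpoint: k1 = f(s_n, u_n); k2 = f(s_n + h/2, u_n + (h/2)·k1); u_{n+1} = u_n + h·k2.
s=0.000000, u=-0.400000:
  k1 = f(0.000000, -0.400000) = 0.448000
  k2 = f(0.105000, -0.352960) = 0.479987
  u ← -0.400000 + 0.21·0.479987 = -0.299203
s=0.210000, u=-0.299203:
  k1 = f(0.210000, -0.299203) = 0.516542
  k2 = f(0.315000, -0.244966) = 0.553423
  u ← -0.299203 + 0.21·0.553423 = -0.182984
s=0.420000, u=-0.182984:
  k1 = f(0.420000, -0.182984) = 0.595571
  k2 = f(0.525000, -0.120449) = 0.638095
  u ← -0.182984 + 0.21·0.638095 = -0.048984
u(0.63) ≈ -0.0490

-0.0490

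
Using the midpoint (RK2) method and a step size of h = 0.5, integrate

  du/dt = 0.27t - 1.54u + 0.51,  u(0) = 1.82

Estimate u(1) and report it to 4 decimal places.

Midpoint: k1 = f(t_n, u_n); k2 = f(t_n + h/2, u_n + (h/2)·k1); u_{n+1} = u_n + h·k2.
t=0.000000, u=1.820000:
  k1 = f(0.000000, 1.820000) = -2.292800
  k2 = f(0.250000, 1.246800) = -1.342572
  u ← 1.820000 + 0.5·(-1.342572) = 1.148714
t=0.500000, u=1.148714:
  k1 = f(0.500000, 1.148714) = -1.124020
  k2 = f(0.750000, 0.867709) = -0.623772
  u ← 1.148714 + 0.5·(-0.623772) = 0.836828
u(1) ≈ 0.8368

0.8368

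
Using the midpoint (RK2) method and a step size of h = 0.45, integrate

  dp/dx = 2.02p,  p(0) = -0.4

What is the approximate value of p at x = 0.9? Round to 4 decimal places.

Midpoint: k1 = f(x_n, p_n); k2 = f(x_n + h/2, p_n + (h/2)·k1); p_{n+1} = p_n + h·k2.
x=0.000000, p=-0.400000:
  k1 = f(0.000000, -0.400000) = -0.808000
  k2 = f(0.225000, -0.581800) = -1.175236
  p ← -0.400000 + 0.45·(-1.175236) = -0.928856
x=0.450000, p=-0.928856:
  k1 = f(0.450000, -0.928856) = -1.876290
  k2 = f(0.675000, -1.351021) = -2.729063
  p ← -0.928856 + 0.45·(-2.729063) = -2.156935
p(0.9) ≈ -2.1569

-2.1569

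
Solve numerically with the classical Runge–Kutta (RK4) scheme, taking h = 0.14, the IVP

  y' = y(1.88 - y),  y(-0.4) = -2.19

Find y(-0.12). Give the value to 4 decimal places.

RK4: k1 = f(s_n, y_n); k2 = f(s_n + h/2, y_n + (h/2)·k1); k3 = f(s_n + h/2, y_n + (h/2)·k2); k4 = f(s_n + h, y_n + h·k3); y_{n+1} = y_n + (h/6)·(k1 + 2k2 + 2k3 + k4).
s=-0.400000, y=-2.190000:
  k1 = f(-0.400000, -2.190000) = -8.913300
  k2 = f(-0.330000, -2.813931) = -13.208398
  k3 = f(-0.330000, -3.114588) = -15.556083
  k4 = f(-0.260000, -4.367852) = -27.289688
  y ← -2.190000 + (0.14/6)·(k1 + 2k2 + 2k3 + k4) = -4.377079
s=-0.260000, y=-4.377079:
  k1 = f(-0.260000, -4.377079) = -27.387727
  k2 = f(-0.190000, -6.294220) = -51.450335
  k3 = f(-0.190000, -7.978602) = -78.657867
  k4 = f(-0.120000, -15.389180) = -265.758525
  y ← -4.377079 + (0.14/6)·(k1 + 2k2 + 2k3 + k4) = -17.288874
y(-0.12) ≈ -17.2889

-17.2889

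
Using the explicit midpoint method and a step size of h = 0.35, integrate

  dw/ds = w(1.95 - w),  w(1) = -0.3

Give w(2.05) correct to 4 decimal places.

-5.7131

Midpoint: k1 = f(s_n, w_n); k2 = f(s_n + h/2, w_n + (h/2)·k1); w_{n+1} = w_n + h·k2.
s=1.000000, w=-0.300000:
  k1 = f(1.000000, -0.300000) = -0.675000
  k2 = f(1.175000, -0.418125) = -0.990172
  w ← -0.300000 + 0.35·(-0.990172) = -0.646560
s=1.350000, w=-0.646560:
  k1 = f(1.350000, -0.646560) = -1.678833
  k2 = f(1.525000, -0.940356) = -2.717964
  w ← -0.646560 + 0.35·(-2.717964) = -1.597848
s=1.700000, w=-1.597848:
  k1 = f(1.700000, -1.597848) = -5.668920
  k2 = f(1.875000, -2.589909) = -11.757948
  w ← -1.597848 + 0.35·(-11.757948) = -5.713129
w(2.05) ≈ -5.7131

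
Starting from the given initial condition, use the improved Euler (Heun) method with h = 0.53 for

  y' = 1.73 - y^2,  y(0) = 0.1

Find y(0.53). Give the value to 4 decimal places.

0.7431

Heun: k1 = f(t_n, y_n); k2 = f(t_n + h, y_n + h·k1); y_{n+1} = y_n + (h/2)·(k1 + k2).
t=0.000000, y=0.100000:
  k1 = f(0.000000, 0.100000) = 1.720000
  k2 = f(0.530000, 1.011600) = 0.706665
  y ← 0.100000 + (0.53/2)·(1.720000 + 0.706665) = 0.743066
y(0.53) ≈ 0.7431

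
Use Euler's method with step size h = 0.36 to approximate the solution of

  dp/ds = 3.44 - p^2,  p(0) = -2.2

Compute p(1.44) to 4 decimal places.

-36.2101

Euler: p_{n+1} = p_n + h·f(s_n, p_n).
s=0.000000, p=-2.200000: f=-1.400000 → p ← -2.200000 + 0.36·(-1.400000) = -2.704000
s=0.360000, p=-2.704000: f=-3.871616 → p ← -2.704000 + 0.36·(-3.871616) = -4.097782
s=0.720000, p=-4.097782: f=-13.351815 → p ← -4.097782 + 0.36·(-13.351815) = -8.904435
s=1.080000, p=-8.904435: f=-75.848968 → p ← -8.904435 + 0.36·(-75.848968) = -36.210064
p(1.44) ≈ -36.2101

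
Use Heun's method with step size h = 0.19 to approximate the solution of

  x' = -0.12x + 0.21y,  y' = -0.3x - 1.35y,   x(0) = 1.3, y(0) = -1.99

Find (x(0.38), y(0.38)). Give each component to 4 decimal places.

Heun on (x,y): k1 = f(s_n, state_n); k2 = f(s_n + h, state_n + h·k1); state_{n+1} = state_n + (h/2)·(k1 + k2).
0.000000: (1.300000, -1.990000)
  k1 = (-0.573900, 2.296500)
  predictor → (1.190959, -1.553665)
  k2 = (-0.469185, 1.740160)
  → (1.200907, -1.606517)
0.190000: (1.200907, -1.606517)
  k1 = (-0.481477, 1.808526)
  predictor → (1.109426, -1.262897)
  k2 = (-0.398340, 1.372083)
  → (1.117324, -1.304359)
(x(0.38), y(0.38)) ≈ (1.1173, -1.3044)

1.1173, -1.3044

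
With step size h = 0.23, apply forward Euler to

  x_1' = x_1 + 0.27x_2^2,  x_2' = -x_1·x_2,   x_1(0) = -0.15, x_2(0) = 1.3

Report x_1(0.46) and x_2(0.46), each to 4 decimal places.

0.0145, 1.3695

Euler on (x_1,x_2): x_1_{n+1} = x_1_n + h·x_1', x_2_{n+1} = x_2_n + h·x_2'.
0.000000: (-0.150000, 1.300000); f=(0.306300, 0.195000) → (-0.079551, 1.344850)
0.230000: (-0.079551, 1.344850); f=(0.408777, 0.106984) → (0.014468, 1.369456)
(x_1(0.46), x_2(0.46)) ≈ (0.0145, 1.3695)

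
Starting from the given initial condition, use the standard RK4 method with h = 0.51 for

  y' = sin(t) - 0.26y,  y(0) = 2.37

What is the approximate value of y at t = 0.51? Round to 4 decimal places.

2.1974

RK4: k1 = f(t_n, y_n); k2 = f(t_n + h/2, y_n + (h/2)·k1); k3 = f(t_n + h/2, y_n + (h/2)·k2); k4 = f(t_n + h, y_n + h·k3); y_{n+1} = y_n + (h/6)·(k1 + 2k2 + 2k3 + k4).
t=0.000000, y=2.370000:
  k1 = f(0.000000, 2.370000) = -0.616200
  k2 = f(0.255000, 2.212869) = -0.323101
  k3 = f(0.255000, 2.287609) = -0.342533
  k4 = f(0.510000, 2.195308) = -0.082603
  y ← 2.370000 + (0.51/6)·(k1 + 2k2 + 2k3 + k4) = 2.197444
y(0.51) ≈ 2.1974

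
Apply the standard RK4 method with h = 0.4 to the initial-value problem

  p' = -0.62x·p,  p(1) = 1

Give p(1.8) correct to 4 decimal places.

RK4: k1 = f(x_n, p_n); k2 = f(x_n + h/2, p_n + (h/2)·k1); k3 = f(x_n + h/2, p_n + (h/2)·k2); k4 = f(x_n + h, p_n + h·k3); p_{n+1} = p_n + (h/6)·(k1 + 2k2 + 2k3 + k4).
x=1.000000, p=1.000000:
  k1 = f(1.000000, 1.000000) = -0.620000
  k2 = f(1.200000, 0.876000) = -0.651744
  k3 = f(1.200000, 0.869651) = -0.647020
  k4 = f(1.400000, 0.741192) = -0.643354
  p ← 1.000000 + (0.4/6)·(k1 + 2k2 + 2k3 + k4) = 0.742608
x=1.400000, p=0.742608:
  k1 = f(1.400000, 0.742608) = -0.644584
  k2 = f(1.600000, 0.613691) = -0.608782
  k3 = f(1.600000, 0.620851) = -0.615885
  k4 = f(1.800000, 0.496254) = -0.553819
  p ← 0.742608 + (0.4/6)·(k1 + 2k2 + 2k3 + k4) = 0.499425
p(1.8) ≈ 0.4994

0.4994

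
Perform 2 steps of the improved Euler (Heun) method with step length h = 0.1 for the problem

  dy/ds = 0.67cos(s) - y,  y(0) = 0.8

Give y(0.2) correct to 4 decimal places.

0.7755

Heun: k1 = f(s_n, y_n); k2 = f(s_n + h, y_n + h·k1); y_{n+1} = y_n + (h/2)·(k1 + k2).
s=0.000000, y=0.800000:
  k1 = f(0.000000, 0.800000) = -0.130000
  k2 = f(0.100000, 0.787000) = -0.120347
  y ← 0.800000 + (0.1/2)·(-0.130000 + (-0.120347)) = 0.787483
s=0.100000, y=0.787483:
  k1 = f(0.100000, 0.787483) = -0.120830
  k2 = f(0.200000, 0.775400) = -0.118755
  y ← 0.787483 + (0.1/2)·(-0.120830 + (-0.118755)) = 0.775503
y(0.2) ≈ 0.7755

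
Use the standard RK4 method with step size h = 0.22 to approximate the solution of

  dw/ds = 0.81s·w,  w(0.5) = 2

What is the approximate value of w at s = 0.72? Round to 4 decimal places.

RK4: k1 = f(s_n, w_n); k2 = f(s_n + h/2, w_n + (h/2)·k1); k3 = f(s_n + h/2, w_n + (h/2)·k2); k4 = f(s_n + h, w_n + h·k3); w_{n+1} = w_n + (h/6)·(k1 + 2k2 + 2k3 + k4).
s=0.500000, w=2.000000:
  k1 = f(0.500000, 2.000000) = 0.810000
  k2 = f(0.610000, 2.089100) = 1.032224
  k3 = f(0.610000, 2.113545) = 1.044302
  k4 = f(0.720000, 2.229747) = 1.300388
  w ← 2.000000 + (0.22/6)·(k1 + 2k2 + 2k3 + k4) = 2.229660
w(0.72) ≈ 2.2297

2.2297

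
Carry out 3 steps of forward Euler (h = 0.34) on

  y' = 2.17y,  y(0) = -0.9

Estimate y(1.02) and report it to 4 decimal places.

-4.7233

Euler: y_{n+1} = y_n + h·f(s_n, y_n).
s=0.000000, y=-0.900000: f=-1.953000 → y ← -0.900000 + 0.34·(-1.953000) = -1.564020
s=0.340000, y=-1.564020: f=-3.393923 → y ← -1.564020 + 0.34·(-3.393923) = -2.717954
s=0.680000, y=-2.717954: f=-5.897960 → y ← -2.717954 + 0.34·(-5.897960) = -4.723260
y(1.02) ≈ -4.7233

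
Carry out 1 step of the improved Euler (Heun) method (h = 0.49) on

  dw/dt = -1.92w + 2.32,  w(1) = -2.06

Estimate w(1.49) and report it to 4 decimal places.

-0.4316

Heun: k1 = f(t_n, w_n); k2 = f(t_n + h, w_n + h·k1); w_{n+1} = w_n + (h/2)·(k1 + k2).
t=1.000000, w=-2.060000:
  k1 = f(1.000000, -2.060000) = 6.275200
  k2 = f(1.490000, 1.014848) = 0.371492
  w ← -2.060000 + (0.49/2)·(6.275200 + 0.371492) = -0.431560
w(1.49) ≈ -0.4316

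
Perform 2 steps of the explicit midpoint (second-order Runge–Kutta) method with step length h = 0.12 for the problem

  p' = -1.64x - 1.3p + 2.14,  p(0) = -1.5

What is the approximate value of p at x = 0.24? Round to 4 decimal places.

Midpoint: k1 = f(x_n, p_n); k2 = f(x_n + h/2, p_n + (h/2)·k1); p_{n+1} = p_n + h·k2.
x=0.000000, p=-1.500000:
  k1 = f(0.000000, -1.500000) = 4.090000
  k2 = f(0.060000, -1.254600) = 3.672580
  p ← -1.500000 + 0.12·3.672580 = -1.059290
x=0.120000, p=-1.059290:
  k1 = f(0.120000, -1.059290) = 3.320278
  k2 = f(0.180000, -0.860074) = 2.962896
  p ← -1.059290 + 0.12·2.962896 = -0.703743
p(0.24) ≈ -0.7037

-0.7037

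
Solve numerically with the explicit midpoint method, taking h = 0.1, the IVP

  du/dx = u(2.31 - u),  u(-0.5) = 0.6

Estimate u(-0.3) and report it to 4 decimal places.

0.8262

Midpoint: k1 = f(x_n, u_n); k2 = f(x_n + h/2, u_n + (h/2)·k1); u_{n+1} = u_n + h·k2.
x=-0.500000, u=0.600000:
  k1 = f(-0.500000, 0.600000) = 1.026000
  k2 = f(-0.450000, 0.651300) = 1.080311
  u ← 0.600000 + 0.1·1.080311 = 0.708031
x=-0.400000, u=0.708031:
  k1 = f(-0.400000, 0.708031) = 1.134244
  k2 = f(-0.350000, 0.764743) = 1.181725
  u ← 0.708031 + 0.1·1.181725 = 0.826204
u(-0.3) ≈ 0.8262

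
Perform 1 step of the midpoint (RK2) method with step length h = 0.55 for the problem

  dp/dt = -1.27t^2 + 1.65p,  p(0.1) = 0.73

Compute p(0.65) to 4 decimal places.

1.5917

Midpoint: k1 = f(t_n, p_n); k2 = f(t_n + h/2, p_n + (h/2)·k1); p_{n+1} = p_n + h·k2.
t=0.100000, p=0.730000:
  k1 = f(0.100000, 0.730000) = 1.191800
  k2 = f(0.375000, 1.057745) = 1.566685
  p ← 0.730000 + 0.55·1.566685 = 1.591677
p(0.65) ≈ 1.5917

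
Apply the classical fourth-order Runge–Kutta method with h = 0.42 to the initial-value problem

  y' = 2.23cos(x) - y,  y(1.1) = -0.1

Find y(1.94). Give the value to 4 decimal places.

RK4: k1 = f(x_n, y_n); k2 = f(x_n + h/2, y_n + (h/2)·k1); k3 = f(x_n + h/2, y_n + (h/2)·k2); k4 = f(x_n + h, y_n + h·k3); y_{n+1} = y_n + (h/6)·(k1 + 2k2 + 2k3 + k4).
x=1.100000, y=-0.100000:
  k1 = f(1.100000, -0.100000) = 1.111519
  k2 = f(1.310000, 0.133419) = 0.441587
  k3 = f(1.310000, -0.007267) = 0.582272
  k4 = f(1.520000, 0.144554) = -0.031327
  y ← -0.100000 + (0.42/6)·(k1 + 2k2 + 2k3 + k4) = 0.118954
x=1.520000, y=0.118954:
  k1 = f(1.520000, 0.118954) = -0.005727
  k2 = f(1.730000, 0.117751) = -0.471277
  k3 = f(1.730000, 0.019985) = -0.373512
  k4 = f(1.940000, -0.037921) = -0.766825
  y ← 0.118954 + (0.42/6)·(k1 + 2k2 + 2k3 + k4) = -0.053395
y(1.94) ≈ -0.0534

-0.0534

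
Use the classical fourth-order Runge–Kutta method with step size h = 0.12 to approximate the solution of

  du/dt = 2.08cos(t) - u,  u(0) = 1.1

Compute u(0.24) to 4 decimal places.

RK4: k1 = f(t_n, u_n); k2 = f(t_n + h/2, u_n + (h/2)·k1); k3 = f(t_n + h/2, u_n + (h/2)·k2); k4 = f(t_n + h, u_n + h·k3); u_{n+1} = u_n + (h/6)·(k1 + 2k2 + 2k3 + k4).
t=0.000000, u=1.100000:
  k1 = f(0.000000, 1.100000) = 0.980000
  k2 = f(0.060000, 1.158800) = 0.917457
  k3 = f(0.060000, 1.155047) = 0.921210
  k4 = f(0.120000, 1.210545) = 0.854497
  u ← 1.100000 + (0.12/6)·(k1 + 2k2 + 2k3 + k4) = 1.210237
t=0.120000, u=1.210237:
  k1 = f(0.120000, 1.210237) = 0.854805
  k2 = f(0.180000, 1.261525) = 0.784870
  k3 = f(0.180000, 1.257329) = 0.789066
  k4 = f(0.240000, 1.304925) = 0.715458
  u ← 1.210237 + (0.12/6)·(k1 + 2k2 + 2k3 + k4) = 1.304599
u(0.24) ≈ 1.3046

1.3046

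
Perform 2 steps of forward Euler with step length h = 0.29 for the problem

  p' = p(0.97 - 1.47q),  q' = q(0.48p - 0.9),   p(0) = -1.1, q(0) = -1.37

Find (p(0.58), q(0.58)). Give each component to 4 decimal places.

Euler on (p,q): p_{n+1} = p_n + h·p', q_{n+1} = q_n + h·q'.
0.000000: (-1.100000, -1.370000); f=(-3.282290, 1.956360) → (-2.051864, -0.802656)
0.290000: (-2.051864, -0.802656); f=(-4.411310, 1.512921) → (-3.331144, -0.363908)
(p(0.58), q(0.58)) ≈ (-3.3311, -0.3639)

-3.3311, -0.3639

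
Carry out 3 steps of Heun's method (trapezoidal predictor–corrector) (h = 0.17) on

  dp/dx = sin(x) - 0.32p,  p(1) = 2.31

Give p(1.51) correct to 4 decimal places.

Heun: k1 = f(x_n, p_n); k2 = f(x_n + h, p_n + h·k1); p_{n+1} = p_n + (h/2)·(k1 + k2).
x=1.000000, p=2.310000:
  k1 = f(1.000000, 2.310000) = 0.102271
  k2 = f(1.170000, 2.327386) = 0.175987
  p ← 2.310000 + (0.17/2)·(0.102271 + 0.175987) = 2.333652
x=1.170000, p=2.333652:
  k1 = f(1.170000, 2.333652) = 0.173982
  k2 = f(1.340000, 2.363229) = 0.217251
  p ← 2.333652 + (0.17/2)·(0.173982 + 0.217251) = 2.366907
x=1.340000, p=2.366907:
  k1 = f(1.340000, 2.366907) = 0.216074
  k2 = f(1.510000, 2.403639) = 0.228988
  p ← 2.366907 + (0.17/2)·(0.216074 + 0.228988) = 2.404737
p(1.51) ≈ 2.4047

2.4047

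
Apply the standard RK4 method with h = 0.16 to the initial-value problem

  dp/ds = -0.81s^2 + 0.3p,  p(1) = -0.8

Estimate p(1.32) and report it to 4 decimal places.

-1.2474

RK4: k1 = f(s_n, p_n); k2 = f(s_n + h/2, p_n + (h/2)·k1); k3 = f(s_n + h/2, p_n + (h/2)·k2); k4 = f(s_n + h, p_n + h·k3); p_{n+1} = p_n + (h/6)·(k1 + 2k2 + 2k3 + k4).
s=1.000000, p=-0.800000:
  k1 = f(1.000000, -0.800000) = -1.050000
  k2 = f(1.080000, -0.884000) = -1.209984
  k3 = f(1.080000, -0.896799) = -1.213824
  k4 = f(1.160000, -0.994212) = -1.388200
  p ← -0.800000 + (0.16/6)·(k1 + 2k2 + 2k3 + k4) = -0.994288
s=1.160000, p=-0.994288:
  k1 = f(1.160000, -0.994288) = -1.388223
  k2 = f(1.240000, -1.105346) = -1.577060
  k3 = f(1.240000, -1.120453) = -1.581592
  k4 = f(1.320000, -1.247343) = -1.785547
  p ← -0.994288 + (0.16/6)·(k1 + 2k2 + 2k3 + k4) = -1.247384
p(1.32) ≈ -1.2474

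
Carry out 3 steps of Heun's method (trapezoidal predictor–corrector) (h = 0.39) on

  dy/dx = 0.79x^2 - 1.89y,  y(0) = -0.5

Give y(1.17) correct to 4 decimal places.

0.2192

Heun: k1 = f(x_n, y_n); k2 = f(x_n + h, y_n + h·k1); y_{n+1} = y_n + (h/2)·(k1 + k2).
x=0.000000, y=-0.500000:
  k1 = f(0.000000, -0.500000) = 0.945000
  k2 = f(0.390000, -0.131450) = 0.368600
  y ← -0.500000 + (0.39/2)·(0.945000 + 0.368600) = -0.243848
x=0.390000, y=-0.243848:
  k1 = f(0.390000, -0.243848) = 0.581032
  k2 = f(0.780000, -0.017246) = 0.513230
  y ← -0.243848 + (0.39/2)·(0.581032 + 0.513230) = -0.030467
x=0.780000, y=-0.030467:
  k1 = f(0.780000, -0.030467) = 0.538219
  k2 = f(1.170000, 0.179438) = 0.742293
  y ← -0.030467 + (0.39/2)·(0.538219 + 0.742293) = 0.219233
y(1.17) ≈ 0.2192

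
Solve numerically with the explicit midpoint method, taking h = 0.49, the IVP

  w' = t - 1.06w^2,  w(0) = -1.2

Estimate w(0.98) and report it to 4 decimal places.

-9.1221

Midpoint: k1 = f(t_n, w_n); k2 = f(t_n + h/2, w_n + (h/2)·k1); w_{n+1} = w_n + h·k2.
t=0.000000, w=-1.200000:
  k1 = f(0.000000, -1.200000) = -1.526400
  k2 = f(0.245000, -1.573968) = -2.381018
  w ← -1.200000 + 0.49·(-2.381018) = -2.366699
t=0.490000, w=-2.366699:
  k1 = f(0.490000, -2.366699) = -5.447339
  k2 = f(0.735000, -3.701297) = -13.786573
  w ← -2.366699 + 0.49·(-13.786573) = -9.122119
w(0.98) ≈ -9.1221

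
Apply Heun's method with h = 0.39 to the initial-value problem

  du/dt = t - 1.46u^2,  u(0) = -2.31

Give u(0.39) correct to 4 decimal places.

-11.8970

Heun: k1 = f(t_n, u_n); k2 = f(t_n + h, u_n + h·k1); u_{n+1} = u_n + (h/2)·(k1 + k2).
t=0.000000, u=-2.310000:
  k1 = f(0.000000, -2.310000) = -7.790706
  k2 = f(0.390000, -5.348375) = -41.373473
  u ← -2.310000 + (0.39/2)·(-7.790706 + (-41.373473)) = -11.897015
u(0.39) ≈ -11.8970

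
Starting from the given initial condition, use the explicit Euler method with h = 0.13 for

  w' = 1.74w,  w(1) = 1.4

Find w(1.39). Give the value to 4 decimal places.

2.5811

Euler: w_{n+1} = w_n + h·f(x_n, w_n).
x=1.000000, w=1.400000: f=2.436000 → w ← 1.400000 + 0.13·2.436000 = 1.716680
x=1.130000, w=1.716680: f=2.987023 → w ← 1.716680 + 0.13·2.987023 = 2.104993
x=1.260000, w=2.104993: f=3.662688 → w ← 2.104993 + 0.13·3.662688 = 2.581142
w(1.39) ≈ 2.5811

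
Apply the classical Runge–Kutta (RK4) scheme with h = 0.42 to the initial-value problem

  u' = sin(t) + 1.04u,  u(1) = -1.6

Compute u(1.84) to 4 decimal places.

RK4: k1 = f(t_n, u_n); k2 = f(t_n + h/2, u_n + (h/2)·k1); k3 = f(t_n + h/2, u_n + (h/2)·k2); k4 = f(t_n + h, u_n + h·k3); u_{n+1} = u_n + (h/6)·(k1 + 2k2 + 2k3 + k4).
t=1.000000, u=-1.600000:
  k1 = f(1.000000, -1.600000) = -0.822529
  k2 = f(1.210000, -1.772731) = -0.908024
  k3 = f(1.210000, -1.790685) = -0.926697
  k4 = f(1.420000, -1.989213) = -1.080129
  u ← -1.600000 + (0.42/6)·(k1 + 2k2 + 2k3 + k4) = -1.990047
t=1.420000, u=-1.990047:
  k1 = f(1.420000, -1.990047) = -1.080997
  k2 = f(1.630000, -2.217056) = -1.307491
  k3 = f(1.630000, -2.264620) = -1.356957
  k4 = f(1.840000, -2.559969) = -1.698385
  u ← -1.990047 + (0.42/6)·(k1 + 2k2 + 2k3 + k4) = -2.557626
u(1.84) ≈ -2.5576

-2.5576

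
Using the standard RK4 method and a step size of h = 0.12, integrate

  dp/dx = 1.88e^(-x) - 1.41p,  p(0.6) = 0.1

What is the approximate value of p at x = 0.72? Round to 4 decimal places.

RK4: k1 = f(x_n, p_n); k2 = f(x_n + h/2, p_n + (h/2)·k1); k3 = f(x_n + h/2, p_n + (h/2)·k2); k4 = f(x_n + h, p_n + h·k3); p_{n+1} = p_n + (h/6)·(k1 + 2k2 + 2k3 + k4).
x=0.600000, p=0.100000:
  k1 = f(0.600000, 0.100000) = 0.890766
  k2 = f(0.660000, 0.153446) = 0.755322
  k3 = f(0.660000, 0.145319) = 0.766780
  k4 = f(0.720000, 0.192014) = 0.644355
  p ← 0.100000 + (0.12/6)·(k1 + 2k2 + 2k3 + k4) = 0.191586
p(0.72) ≈ 0.1916

0.1916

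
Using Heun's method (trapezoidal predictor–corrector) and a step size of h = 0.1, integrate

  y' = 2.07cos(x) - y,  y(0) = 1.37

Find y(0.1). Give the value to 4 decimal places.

Heun: k1 = f(x_n, y_n); k2 = f(x_n + h, y_n + h·k1); y_{n+1} = y_n + (h/2)·(k1 + k2).
x=0.000000, y=1.370000:
  k1 = f(0.000000, 1.370000) = 0.700000
  k2 = f(0.100000, 1.440000) = 0.619659
  y ← 1.370000 + (0.1/2)·(0.700000 + 0.619659) = 1.435983
y(0.1) ≈ 1.4360

1.4360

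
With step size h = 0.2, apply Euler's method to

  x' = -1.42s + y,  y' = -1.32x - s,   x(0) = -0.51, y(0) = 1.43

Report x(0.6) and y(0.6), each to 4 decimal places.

0.2353, 1.4953

Euler on (x,y): x_{n+1} = x_n + h·x', y_{n+1} = y_n + h·y'.
0.000000: (-0.510000, 1.430000); f=(1.430000, 0.673200) → (-0.224000, 1.564640)
0.200000: (-0.224000, 1.564640); f=(1.280640, 0.095680) → (0.032128, 1.583776)
0.400000: (0.032128, 1.583776); f=(1.015776, -0.442409) → (0.235283, 1.495294)
(x(0.6), y(0.6)) ≈ (0.2353, 1.4953)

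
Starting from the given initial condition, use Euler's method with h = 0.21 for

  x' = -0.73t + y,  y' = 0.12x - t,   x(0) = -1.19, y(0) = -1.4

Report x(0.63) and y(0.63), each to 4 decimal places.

-2.1983, -1.6455

Euler on (x,y): x_{n+1} = x_n + h·x', y_{n+1} = y_n + h·y'.
0.000000: (-1.190000, -1.400000); f=(-1.400000, -0.142800) → (-1.484000, -1.429988)
0.210000: (-1.484000, -1.429988); f=(-1.583288, -0.388080) → (-1.816490, -1.511485)
0.420000: (-1.816490, -1.511485); f=(-1.818085, -0.637979) → (-2.198288, -1.645460)
(x(0.63), y(0.63)) ≈ (-2.1983, -1.6455)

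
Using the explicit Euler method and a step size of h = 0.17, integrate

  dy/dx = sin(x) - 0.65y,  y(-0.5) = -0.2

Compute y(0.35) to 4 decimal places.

-0.1906

Euler: y_{n+1} = y_n + h·f(x_n, y_n).
x=-0.500000, y=-0.200000: f=-0.349426 → y ← -0.200000 + 0.17·(-0.349426) = -0.259402
x=-0.330000, y=-0.259402: f=-0.155432 → y ← -0.259402 + 0.17·(-0.155432) = -0.285826
x=-0.160000, y=-0.285826: f=0.026468 → y ← -0.285826 + 0.17·0.026468 = -0.281326
x=0.010000, y=-0.281326: f=0.192862 → y ← -0.281326 + 0.17·0.192862 = -0.248540
x=0.180000, y=-0.248540: f=0.340580 → y ← -0.248540 + 0.17·0.340580 = -0.190641
y(0.35) ≈ -0.1906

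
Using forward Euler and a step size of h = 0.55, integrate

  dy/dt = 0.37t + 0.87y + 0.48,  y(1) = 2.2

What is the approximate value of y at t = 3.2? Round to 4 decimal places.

Euler: y_{n+1} = y_n + h·f(t_n, y_n).
t=1.000000, y=2.200000: f=2.764000 → y ← 2.200000 + 0.55·2.764000 = 3.720200
t=1.550000, y=3.720200: f=4.290074 → y ← 3.720200 + 0.55·4.290074 = 6.079741
t=2.100000, y=6.079741: f=6.546374 → y ← 6.079741 + 0.55·6.546374 = 9.680247
t=2.650000, y=9.680247: f=9.882315 → y ← 9.680247 + 0.55·9.882315 = 15.115520
y(3.2) ≈ 15.1155

15.1155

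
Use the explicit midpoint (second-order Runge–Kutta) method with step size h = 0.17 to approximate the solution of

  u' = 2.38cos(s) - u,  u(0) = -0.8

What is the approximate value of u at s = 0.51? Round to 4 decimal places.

Midpoint: k1 = f(s_n, u_n); k2 = f(s_n + h/2, u_n + (h/2)·k1); u_{n+1} = u_n + h·k2.
s=0.000000, u=-0.800000:
  k1 = f(0.000000, -0.800000) = 3.180000
  k2 = f(0.085000, -0.529700) = 2.901107
  u ← -0.800000 + 0.17·2.901107 = -0.306812
s=0.170000, u=-0.306812:
  k1 = f(0.170000, -0.306812) = 2.652503
  k2 = f(0.255000, -0.081349) = 2.384388
  u ← -0.306812 + 0.17·2.384388 = 0.098534
s=0.340000, u=0.098534:
  k1 = f(0.340000, 0.098534) = 2.145222
  k2 = f(0.425000, 0.280878) = 1.887394
  u ← 0.098534 + 0.17·1.887394 = 0.419391
u(0.51) ≈ 0.4194

0.4194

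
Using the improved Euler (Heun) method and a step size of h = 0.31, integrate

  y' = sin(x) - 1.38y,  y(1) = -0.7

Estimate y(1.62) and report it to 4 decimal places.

0.0811

Heun: k1 = f(x_n, y_n); k2 = f(x_n + h, y_n + h·k1); y_{n+1} = y_n + (h/2)·(k1 + k2).
x=1.000000, y=-0.700000:
  k1 = f(1.000000, -0.700000) = 1.807471
  k2 = f(1.310000, -0.139684) = 1.158949
  y ← -0.700000 + (0.31/2)·(1.807471 + 1.158949) = -0.240205
x=1.310000, y=-0.240205:
  k1 = f(1.310000, -0.240205) = 1.297668
  k2 = f(1.620000, 0.162072) = 0.775130
  y ← -0.240205 + (0.31/2)·(1.297668 + 0.775130) = 0.081079
y(1.62) ≈ 0.0811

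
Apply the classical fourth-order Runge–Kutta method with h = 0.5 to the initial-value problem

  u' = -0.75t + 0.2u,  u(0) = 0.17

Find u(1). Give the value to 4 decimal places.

RK4: k1 = f(t_n, u_n); k2 = f(t_n + h/2, u_n + (h/2)·k1); k3 = f(t_n + h/2, u_n + (h/2)·k2); k4 = f(t_n + h, u_n + h·k3); u_{n+1} = u_n + (h/6)·(k1 + 2k2 + 2k3 + k4).
t=0.000000, u=0.170000:
  k1 = f(0.000000, 0.170000) = 0.034000
  k2 = f(0.250000, 0.178500) = -0.151800
  k3 = f(0.250000, 0.132050) = -0.161090
  k4 = f(0.500000, 0.089455) = -0.357109
  u ← 0.170000 + (0.5/6)·(k1 + 2k2 + 2k3 + k4) = 0.090926
t=0.500000, u=0.090926:
  k1 = f(0.500000, 0.090926) = -0.356815
  k2 = f(0.750000, 0.001722) = -0.562156
  k3 = f(0.750000, -0.049613) = -0.572423
  k4 = f(1.000000, -0.195285) = -0.789057
  u ← 0.090926 + (0.5/6)·(k1 + 2k2 + 2k3 + k4) = -0.193660
u(1) ≈ -0.1937

-0.1937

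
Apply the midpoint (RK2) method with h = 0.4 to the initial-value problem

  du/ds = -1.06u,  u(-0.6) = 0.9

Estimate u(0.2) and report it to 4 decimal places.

Midpoint: k1 = f(s_n, u_n); k2 = f(s_n + h/2, u_n + (h/2)·k1); u_{n+1} = u_n + h·k2.
s=-0.600000, u=0.900000:
  k1 = f(-0.600000, 0.900000) = -0.954000
  k2 = f(-0.400000, 0.709200) = -0.751752
  u ← 0.900000 + 0.4·(-0.751752) = 0.599299
s=-0.200000, u=0.599299:
  k1 = f(-0.200000, 0.599299) = -0.635257
  k2 = f(0.000000, 0.472248) = -0.500583
  u ← 0.599299 + 0.4·(-0.500583) = 0.399066
u(0.2) ≈ 0.3991

0.3991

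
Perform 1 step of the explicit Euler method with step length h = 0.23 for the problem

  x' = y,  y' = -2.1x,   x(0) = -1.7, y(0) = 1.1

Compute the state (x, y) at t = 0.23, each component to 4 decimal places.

Euler on (x,y): x_{n+1} = x_n + h·x', y_{n+1} = y_n + h·y'.
0.000000: (-1.700000, 1.100000); f=(1.100000, 3.570000) → (-1.447000, 1.921100)
(x(0.23), y(0.23)) ≈ (-1.4470, 1.9211)

-1.4470, 1.9211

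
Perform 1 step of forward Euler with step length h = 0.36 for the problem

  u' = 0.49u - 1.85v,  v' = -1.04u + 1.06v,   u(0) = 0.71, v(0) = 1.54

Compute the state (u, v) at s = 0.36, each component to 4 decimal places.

-0.1904, 1.8618

Euler on (u,v): u_{n+1} = u_n + h·u', v_{n+1} = v_n + h·v'.
0.000000: (0.710000, 1.540000); f=(-2.501100, 0.894000) → (-0.190396, 1.861840)
(u(0.36), v(0.36)) ≈ (-0.1904, 1.8618)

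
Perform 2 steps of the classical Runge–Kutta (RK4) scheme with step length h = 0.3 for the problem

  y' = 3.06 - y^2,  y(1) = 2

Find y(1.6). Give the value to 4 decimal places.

RK4: k1 = f(s_n, y_n); k2 = f(s_n + h/2, y_n + (h/2)·k1); k3 = f(s_n + h/2, y_n + (h/2)·k2); k4 = f(s_n + h, y_n + h·k3); y_{n+1} = y_n + (h/6)·(k1 + 2k2 + 2k3 + k4).
s=1.000000, y=2.000000:
  k1 = f(1.000000, 2.000000) = -0.940000
  k2 = f(1.150000, 1.859000) = -0.395881
  k3 = f(1.150000, 1.940618) = -0.705998
  k4 = f(1.300000, 1.788201) = -0.137662
  y ← 2.000000 + (0.3/6)·(k1 + 2k2 + 2k3 + k4) = 1.835929
s=1.300000, y=1.835929:
  k1 = f(1.300000, 1.835929) = -0.310635
  k2 = f(1.450000, 1.789334) = -0.141715
  k3 = f(1.450000, 1.814672) = -0.233034
  k4 = f(1.600000, 1.766019) = -0.058823
  y ← 1.835929 + (0.3/6)·(k1 + 2k2 + 2k3 + k4) = 1.779981
y(1.6) ≈ 1.7800

1.7800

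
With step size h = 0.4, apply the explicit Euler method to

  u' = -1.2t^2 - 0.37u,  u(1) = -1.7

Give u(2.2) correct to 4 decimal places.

-3.7566

Euler: u_{n+1} = u_n + h·f(t_n, u_n).
t=1.000000, u=-1.700000: f=-0.571000 → u ← -1.700000 + 0.4·(-0.571000) = -1.928400
t=1.400000, u=-1.928400: f=-1.638492 → u ← -1.928400 + 0.4·(-1.638492) = -2.583797
t=1.800000, u=-2.583797: f=-2.931995 → u ← -2.583797 + 0.4·(-2.931995) = -3.756595
u(2.2) ≈ -3.7566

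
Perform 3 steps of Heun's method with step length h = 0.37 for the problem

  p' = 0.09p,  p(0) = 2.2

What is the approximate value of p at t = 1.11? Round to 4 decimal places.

Heun: k1 = f(t_n, p_n); k2 = f(t_n + h, p_n + h·k1); p_{n+1} = p_n + (h/2)·(k1 + k2).
t=0.000000, p=2.200000:
  k1 = f(0.000000, 2.200000) = 0.198000
  k2 = f(0.370000, 2.273260) = 0.204593
  p ← 2.200000 + (0.37/2)·(0.198000 + 0.204593) = 2.274480
t=0.370000, p=2.274480:
  k1 = f(0.370000, 2.274480) = 0.204703
  k2 = f(0.740000, 2.350220) = 0.211520
  p ← 2.274480 + (0.37/2)·(0.204703 + 0.211520) = 2.351481
t=0.740000, p=2.351481:
  k1 = f(0.740000, 2.351481) = 0.211633
  k2 = f(1.110000, 2.429785) = 0.218681
  p ← 2.351481 + (0.37/2)·(0.211633 + 0.218681) = 2.431089
p(1.11) ≈ 2.4311

2.4311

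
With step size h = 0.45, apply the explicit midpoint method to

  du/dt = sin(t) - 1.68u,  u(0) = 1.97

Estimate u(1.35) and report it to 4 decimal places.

Midpoint: k1 = f(t_n, u_n); k2 = f(t_n + h/2, u_n + (h/2)·k1); u_{n+1} = u_n + h·k2.
t=0.000000, u=1.970000:
  k1 = f(0.000000, 1.970000) = -3.309600
  k2 = f(0.225000, 1.225340) = -1.835465
  u ← 1.970000 + 0.45·(-1.835465) = 1.144041
t=0.450000, u=1.144041:
  k1 = f(0.450000, 1.144041) = -1.487023
  k2 = f(0.675000, 0.809461) = -0.734997
  u ← 1.144041 + 0.45·(-0.734997) = 0.813292
t=0.900000, u=0.813292:
  k1 = f(0.900000, 0.813292) = -0.583004
  k2 = f(1.125000, 0.682116) = -0.243688
  u ← 0.813292 + 0.45·(-0.243688) = 0.703633
u(1.35) ≈ 0.7036

0.7036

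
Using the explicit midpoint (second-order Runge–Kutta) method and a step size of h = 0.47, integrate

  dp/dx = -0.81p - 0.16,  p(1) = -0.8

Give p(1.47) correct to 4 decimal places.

Midpoint: k1 = f(x_n, p_n); k2 = f(x_n + h/2, p_n + (h/2)·k1); p_{n+1} = p_n + h·k2.
x=1.000000, p=-0.800000:
  k1 = f(1.000000, -0.800000) = 0.488000
  k2 = f(1.235000, -0.685320) = 0.395109
  p ← -0.800000 + 0.47·0.395109 = -0.614299
p(1.47) ≈ -0.6143

-0.6143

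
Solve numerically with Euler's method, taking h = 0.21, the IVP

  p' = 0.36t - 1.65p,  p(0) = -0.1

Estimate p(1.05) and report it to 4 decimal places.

Euler: p_{n+1} = p_n + h·f(t_n, p_n).
t=0.000000, p=-0.100000: f=0.165000 → p ← -0.100000 + 0.21·0.165000 = -0.065350
t=0.210000, p=-0.065350: f=0.183428 → p ← -0.065350 + 0.21·0.183428 = -0.026830
t=0.420000, p=-0.026830: f=0.195470 → p ← -0.026830 + 0.21·0.195470 = 0.014218
t=0.630000, p=0.014218: f=0.203340 → p ← 0.014218 + 0.21·0.203340 = 0.056920
t=0.840000, p=0.056920: f=0.208482 → p ← 0.056920 + 0.21·0.208482 = 0.100701
p(1.05) ≈ 0.1007

0.1007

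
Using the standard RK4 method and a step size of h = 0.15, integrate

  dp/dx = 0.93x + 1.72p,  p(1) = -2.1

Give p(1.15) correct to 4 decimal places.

RK4: k1 = f(x_n, p_n); k2 = f(x_n + h/2, p_n + (h/2)·k1); k3 = f(x_n + h/2, p_n + (h/2)·k2); k4 = f(x_n + h, p_n + h·k3); p_{n+1} = p_n + (h/6)·(k1 + 2k2 + 2k3 + k4).
x=1.000000, p=-2.100000:
  k1 = f(1.000000, -2.100000) = -2.682000
  k2 = f(1.075000, -2.301150) = -2.958228
  k3 = f(1.075000, -2.321867) = -2.993861
  k4 = f(1.150000, -2.549079) = -3.314916
  p ← -2.100000 + (0.15/6)·(k1 + 2k2 + 2k3 + k4) = -2.547527
p(1.15) ≈ -2.5475

-2.5475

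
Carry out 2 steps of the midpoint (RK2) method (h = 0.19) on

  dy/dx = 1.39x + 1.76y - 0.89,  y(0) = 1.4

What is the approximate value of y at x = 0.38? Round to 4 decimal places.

Midpoint: k1 = f(x_n, y_n); k2 = f(x_n + h/2, y_n + (h/2)·k1); y_{n+1} = y_n + h·k2.
x=0.000000, y=1.400000:
  k1 = f(0.000000, 1.400000) = 1.574000
  k2 = f(0.095000, 1.549530) = 1.969223
  y ← 1.400000 + 0.19·1.969223 = 1.774152
x=0.190000, y=1.774152:
  k1 = f(0.190000, 1.774152) = 2.496608
  k2 = f(0.285000, 2.011330) = 3.046091
  y ← 1.774152 + 0.19·3.046091 = 2.352910
y(0.38) ≈ 2.3529

2.3529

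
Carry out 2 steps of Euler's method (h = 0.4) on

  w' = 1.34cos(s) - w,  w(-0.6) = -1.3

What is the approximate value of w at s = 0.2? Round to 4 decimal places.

Euler: w_{n+1} = w_n + h·f(s_n, w_n).
s=-0.600000, w=-1.300000: f=2.405950 → w ← -1.300000 + 0.4·2.405950 = -0.337620
s=-0.200000, w=-0.337620: f=1.650909 → w ← -0.337620 + 0.4·1.650909 = 0.322744
w(0.2) ≈ 0.3227

0.3227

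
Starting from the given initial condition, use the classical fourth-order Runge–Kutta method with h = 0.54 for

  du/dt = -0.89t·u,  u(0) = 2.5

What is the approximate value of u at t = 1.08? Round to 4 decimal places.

1.4876

RK4: k1 = f(t_n, u_n); k2 = f(t_n + h/2, u_n + (h/2)·k1); k3 = f(t_n + h/2, u_n + (h/2)·k2); k4 = f(t_n + h, u_n + h·k3); u_{n+1} = u_n + (h/6)·(k1 + 2k2 + 2k3 + k4).
t=0.000000, u=2.500000:
  k1 = f(0.000000, 2.500000) = 0.000000
  k2 = f(0.270000, 2.500000) = -0.600750
  k3 = f(0.270000, 2.337798) = -0.561773
  k4 = f(0.540000, 2.196643) = -1.055706
  u ← 2.500000 + (0.54/6)·(k1 + 2k2 + 2k3 + k4) = 2.195732
t=0.540000, u=2.195732:
  k1 = f(0.540000, 2.195732) = -1.055269
  k2 = f(0.810000, 1.910810) = -1.377503
  k3 = f(0.810000, 1.823807) = -1.314782
  k4 = f(1.080000, 1.485750) = -1.428103
  u ← 2.195732 + (0.54/6)·(k1 + 2k2 + 2k3 + k4) = 1.487618
u(1.08) ≈ 1.4876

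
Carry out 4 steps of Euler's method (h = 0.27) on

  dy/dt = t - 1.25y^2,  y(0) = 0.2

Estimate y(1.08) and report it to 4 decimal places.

Euler: y_{n+1} = y_n + h·f(t_n, y_n).
t=0.000000, y=0.200000: f=-0.050000 → y ← 0.200000 + 0.27·(-0.050000) = 0.186500
t=0.270000, y=0.186500: f=0.226522 → y ← 0.186500 + 0.27·0.226522 = 0.247661
t=0.540000, y=0.247661: f=0.463330 → y ← 0.247661 + 0.27·0.463330 = 0.372760
t=0.810000, y=0.372760: f=0.636312 → y ← 0.372760 + 0.27·0.636312 = 0.544564
y(1.08) ≈ 0.5446

0.5446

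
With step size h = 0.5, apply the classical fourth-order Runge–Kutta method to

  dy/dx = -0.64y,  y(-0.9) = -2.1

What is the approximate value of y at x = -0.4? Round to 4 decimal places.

-1.5250

RK4: k1 = f(x_n, y_n); k2 = f(x_n + h/2, y_n + (h/2)·k1); k3 = f(x_n + h/2, y_n + (h/2)·k2); k4 = f(x_n + h, y_n + h·k3); y_{n+1} = y_n + (h/6)·(k1 + 2k2 + 2k3 + k4).
x=-0.900000, y=-2.100000:
  k1 = f(-0.900000, -2.100000) = 1.344000
  k2 = f(-0.650000, -1.764000) = 1.128960
  k3 = f(-0.650000, -1.817760) = 1.163366
  k4 = f(-0.400000, -1.518317) = 0.971723
  y ← -2.100000 + (0.5/6)·(k1 + 2k2 + 2k3 + k4) = -1.524969
y(-0.4) ≈ -1.5250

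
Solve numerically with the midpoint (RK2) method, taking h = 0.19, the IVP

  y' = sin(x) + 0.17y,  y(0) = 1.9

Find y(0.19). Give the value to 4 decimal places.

1.9804

Midpoint: k1 = f(x_n, y_n); k2 = f(x_n + h/2, y_n + (h/2)·k1); y_{n+1} = y_n + h·k2.
x=0.000000, y=1.900000:
  k1 = f(0.000000, 1.900000) = 0.323000
  k2 = f(0.095000, 1.930685) = 0.423074
  y ← 1.900000 + 0.19·0.423074 = 1.980384
y(0.19) ≈ 1.9804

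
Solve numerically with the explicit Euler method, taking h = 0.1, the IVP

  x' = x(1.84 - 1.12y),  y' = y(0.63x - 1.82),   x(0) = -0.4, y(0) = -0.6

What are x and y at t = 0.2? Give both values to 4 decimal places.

Euler on (x,y): x_{n+1} = x_n + h·x', y_{n+1} = y_n + h·y'.
0.000000: (-0.400000, -0.600000); f=(-1.004800, 1.243200) → (-0.500480, -0.475680)
0.100000: (-0.500480, -0.475680); f=(-1.187520, 1.015721) → (-0.619232, -0.374108)
(x(0.2), y(0.2)) ≈ (-0.6192, -0.3741)

-0.6192, -0.3741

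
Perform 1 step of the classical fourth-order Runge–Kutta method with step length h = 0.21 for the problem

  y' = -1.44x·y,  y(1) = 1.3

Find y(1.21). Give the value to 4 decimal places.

0.9308

RK4: k1 = f(x_n, y_n); k2 = f(x_n + h/2, y_n + (h/2)·k1); k3 = f(x_n + h/2, y_n + (h/2)·k2); k4 = f(x_n + h, y_n + h·k3); y_{n+1} = y_n + (h/6)·(k1 + 2k2 + 2k3 + k4).
x=1.000000, y=1.300000:
  k1 = f(1.000000, 1.300000) = -1.872000
  k2 = f(1.105000, 1.103440) = -1.755794
  k3 = f(1.105000, 1.115642) = -1.775209
  k4 = f(1.210000, 0.927206) = -1.615564
  y ← 1.300000 + (0.21/6)·(k1 + 2k2 + 2k3 + k4) = 0.930765
y(1.21) ≈ 0.9308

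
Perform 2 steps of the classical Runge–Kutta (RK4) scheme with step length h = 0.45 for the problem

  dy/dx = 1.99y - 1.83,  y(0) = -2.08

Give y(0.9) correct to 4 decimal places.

-16.9819

RK4: k1 = f(x_n, y_n); k2 = f(x_n + h/2, y_n + (h/2)·k1); k3 = f(x_n + h/2, y_n + (h/2)·k2); k4 = f(x_n + h, y_n + h·k3); y_{n+1} = y_n + (h/6)·(k1 + 2k2 + 2k3 + k4).
x=0.000000, y=-2.080000:
  k1 = f(0.000000, -2.080000) = -5.969200
  k2 = f(0.225000, -3.423070) = -8.641909
  k3 = f(0.225000, -4.024430) = -9.838615
  k4 = f(0.450000, -6.507377) = -14.779680
  y ← -2.080000 + (0.45/6)·(k1 + 2k2 + 2k3 + k4) = -6.408245
x=0.450000, y=-6.408245:
  k1 = f(0.450000, -6.408245) = -14.582407
  k2 = f(0.675000, -9.689286) = -21.111679
  k3 = f(0.675000, -11.158372) = -24.035161
  k4 = f(0.900000, -17.224067) = -36.105894
  y ← -6.408245 + (0.45/6)·(k1 + 2k2 + 2k3 + k4) = -16.981893
y(0.9) ≈ -16.9819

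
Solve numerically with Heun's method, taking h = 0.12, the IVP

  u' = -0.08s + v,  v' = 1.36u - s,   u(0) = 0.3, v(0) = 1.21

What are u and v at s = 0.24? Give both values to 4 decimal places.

0.6010, 1.3273

Heun on (u,v): k1 = f(s_n, state_n); k2 = f(s_n + h, state_n + h·k1); state_{n+1} = state_n + (h/2)·(k1 + k2).
0.000000: (0.300000, 1.210000)
  k1 = (1.210000, 0.408000)
  predictor → (0.445200, 1.258960)
  k2 = (1.249360, 0.485472)
  → (0.447562, 1.263608)
0.120000: (0.447562, 1.263608)
  k1 = (1.254008, 0.488684)
  predictor → (0.598043, 1.322250)
  k2 = (1.303050, 0.573338)
  → (0.600985, 1.327330)
(u(0.24), v(0.24)) ≈ (0.6010, 1.3273)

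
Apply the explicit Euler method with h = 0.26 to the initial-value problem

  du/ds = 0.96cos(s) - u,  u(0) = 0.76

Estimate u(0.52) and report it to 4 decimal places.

Euler: u_{n+1} = u_n + h·f(s_n, u_n).
s=0.000000, u=0.760000: f=0.200000 → u ← 0.760000 + 0.26·0.200000 = 0.812000
s=0.260000, u=0.812000: f=0.115734 → u ← 0.812000 + 0.26·0.115734 = 0.842091
u(0.52) ≈ 0.8421

0.8421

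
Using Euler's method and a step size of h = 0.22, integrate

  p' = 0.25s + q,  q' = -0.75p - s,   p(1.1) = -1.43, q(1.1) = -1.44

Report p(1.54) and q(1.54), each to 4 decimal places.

-1.9318, -1.4582

Euler on (p,q): p_{n+1} = p_n + h·p', q_{n+1} = q_n + h·q'.
1.100000: (-1.430000, -1.440000); f=(-1.165000, -0.027500) → (-1.686300, -1.446050)
1.320000: (-1.686300, -1.446050); f=(-1.116050, -0.055275) → (-1.931831, -1.458211)
(p(1.54), q(1.54)) ≈ (-1.9318, -1.4582)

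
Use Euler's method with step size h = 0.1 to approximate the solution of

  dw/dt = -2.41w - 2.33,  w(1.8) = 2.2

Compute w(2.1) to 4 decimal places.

0.4179

Euler: w_{n+1} = w_n + h·f(t_n, w_n).
t=1.800000, w=2.200000: f=-7.632000 → w ← 2.200000 + 0.1·(-7.632000) = 1.436800
t=1.900000, w=1.436800: f=-5.792688 → w ← 1.436800 + 0.1·(-5.792688) = 0.857531
t=2.000000, w=0.857531: f=-4.396650 → w ← 0.857531 + 0.1·(-4.396650) = 0.417866
w(2.1) ≈ 0.4179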